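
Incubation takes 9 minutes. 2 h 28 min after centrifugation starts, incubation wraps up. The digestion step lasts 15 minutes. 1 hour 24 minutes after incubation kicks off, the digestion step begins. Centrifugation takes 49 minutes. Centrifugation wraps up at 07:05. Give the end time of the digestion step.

10:14

Centrifugation starts at 07:05 − 49 min = 06:16.
Incubation ends at 06:16 + 148 min = 08:44.
Incubation starts at 08:44 − 9 min = 08:35.
The digestion step starts at 08:35 + 84 min = 09:59.
The digestion step ends at 09:59 + 15 min = 10:14.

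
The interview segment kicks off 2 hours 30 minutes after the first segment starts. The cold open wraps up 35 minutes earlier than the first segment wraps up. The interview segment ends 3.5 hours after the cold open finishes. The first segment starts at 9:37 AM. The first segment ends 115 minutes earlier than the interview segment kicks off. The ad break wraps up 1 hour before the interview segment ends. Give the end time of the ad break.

12:07 PM

The interview segment starts at 9:37 AM + 150 min = 12:07 PM.
The first segment ends at 12:07 PM − 115 min = 10:12 AM.
The cold open ends at 10:12 AM − 35 min = 9:37 AM.
The interview segment ends at 9:37 AM + 210 min = 1:07 PM.
The ad break ends at 1:07 PM − 60 min = 12:07 PM.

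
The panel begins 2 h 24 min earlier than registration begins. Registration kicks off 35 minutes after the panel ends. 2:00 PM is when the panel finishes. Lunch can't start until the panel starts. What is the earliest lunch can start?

Registration starts at 2:00 PM + 35 min = 2:35 PM.
The panel starts at 2:35 PM − 144 min = 12:11 PM.
Lunch is bounded by the panel, so the earliest it can start is 12:11 PM.

12:11 PM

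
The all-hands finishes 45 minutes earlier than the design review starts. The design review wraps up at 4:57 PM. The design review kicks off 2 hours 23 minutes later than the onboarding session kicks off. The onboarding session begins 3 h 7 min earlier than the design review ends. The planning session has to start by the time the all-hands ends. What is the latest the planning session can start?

3:28 PM

The onboarding session starts at 4:57 PM − 187 min = 1:50 PM.
The design review starts at 1:50 PM + 143 min = 4:13 PM.
The all-hands ends at 4:13 PM − 45 min = 3:28 PM.
The planning session is bounded by the all-hands, so the latest it can start is 3:28 PM.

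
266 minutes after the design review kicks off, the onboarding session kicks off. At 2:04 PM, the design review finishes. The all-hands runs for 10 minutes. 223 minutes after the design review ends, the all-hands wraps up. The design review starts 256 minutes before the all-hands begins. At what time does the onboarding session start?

The all-hands ends at 2:04 PM + 223 min = 5:47 PM.
The all-hands starts at 5:47 PM − 10 min = 5:37 PM.
The design review starts at 5:37 PM − 256 min = 1:21 PM.
The onboarding session starts at 1:21 PM + 266 min = 5:47 PM.

5:47 PM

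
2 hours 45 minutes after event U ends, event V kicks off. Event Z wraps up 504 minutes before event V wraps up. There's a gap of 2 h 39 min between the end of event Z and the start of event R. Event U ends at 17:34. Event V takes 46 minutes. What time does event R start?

Event V starts at 17:34 + 165 min = 20:19.
Event V ends at 20:19 + 46 min = 21:05.
Event Z ends at 21:05 − 504 min = 12:41.
Event R starts at 12:41 + 159 min = 15:20.

15:20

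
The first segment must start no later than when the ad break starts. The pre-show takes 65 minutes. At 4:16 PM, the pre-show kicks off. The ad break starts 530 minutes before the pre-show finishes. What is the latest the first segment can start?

8:31 AM

The pre-show ends at 4:16 PM + 65 min = 5:21 PM.
The ad break starts at 5:21 PM − 530 min = 8:31 AM.
The first segment is bounded by the ad break, so the latest it can start is 8:31 AM.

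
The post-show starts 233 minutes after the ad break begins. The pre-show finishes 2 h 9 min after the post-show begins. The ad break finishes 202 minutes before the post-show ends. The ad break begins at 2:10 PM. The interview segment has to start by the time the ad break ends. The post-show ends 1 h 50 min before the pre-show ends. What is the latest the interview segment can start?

The post-show starts at 2:10 PM + 233 min = 6:03 PM.
The pre-show ends at 6:03 PM + 129 min = 8:12 PM.
The post-show ends at 8:12 PM − 110 min = 6:22 PM.
The ad break ends at 6:22 PM − 202 min = 3:00 PM.
The interview segment is bounded by the ad break, so the latest it can start is 3:00 PM.

3:00 PM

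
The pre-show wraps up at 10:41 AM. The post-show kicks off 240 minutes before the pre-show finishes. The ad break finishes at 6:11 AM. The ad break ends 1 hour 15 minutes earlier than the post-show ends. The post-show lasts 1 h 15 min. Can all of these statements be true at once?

No

The post-show starts at 10:41 AM − 240 min = 6:41 AM.
The post-show ends at 6:41 AM + 75 min = 7:56 AM.
The ad break ends at 7:56 AM − 75 min = 6:41 AM.
But the ad break is also said to end at 6:11 AM — a 30-minute conflict.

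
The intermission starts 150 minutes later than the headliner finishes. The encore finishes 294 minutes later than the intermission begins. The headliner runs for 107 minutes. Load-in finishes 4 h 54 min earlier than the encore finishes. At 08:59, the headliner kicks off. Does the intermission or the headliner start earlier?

The headliner ends at 08:59 + 107 min = 10:46.
The intermission starts at 10:46 + 150 min = 13:16.
The intermission starts at 13:16 and the headliner starts at 08:59, so the headliner is first.

the headliner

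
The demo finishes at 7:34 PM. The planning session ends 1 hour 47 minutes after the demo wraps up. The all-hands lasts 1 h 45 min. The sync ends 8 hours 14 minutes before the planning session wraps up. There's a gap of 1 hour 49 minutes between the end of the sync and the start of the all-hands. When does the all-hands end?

4:41 PM

The planning session ends at 7:34 PM + 107 min = 9:21 PM.
The sync ends at 9:21 PM − 494 min = 1:07 PM.
The all-hands starts at 1:07 PM + 109 min = 2:56 PM.
The all-hands ends at 2:56 PM + 105 min = 4:41 PM.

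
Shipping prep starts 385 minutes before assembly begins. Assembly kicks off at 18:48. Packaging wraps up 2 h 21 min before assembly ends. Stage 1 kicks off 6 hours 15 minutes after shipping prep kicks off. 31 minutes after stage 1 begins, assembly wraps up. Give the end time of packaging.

Shipping prep starts at 18:48 − 385 min = 12:23.
Stage 1 starts at 12:23 + 375 min = 18:38.
Assembly ends at 18:38 + 31 min = 19:09.
Packaging ends at 19:09 − 141 min = 16:48.

16:48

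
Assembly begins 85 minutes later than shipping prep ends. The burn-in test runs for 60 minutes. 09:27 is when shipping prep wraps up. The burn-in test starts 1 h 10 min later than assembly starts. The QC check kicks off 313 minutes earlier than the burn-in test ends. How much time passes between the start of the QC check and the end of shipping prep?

1 h 38 min

Assembly starts at 09:27 + 85 min = 10:52.
The burn-in test starts at 10:52 + 70 min = 12:02.
The burn-in test ends at 12:02 + 60 min = 13:02.
The QC check starts at 13:02 − 313 min = 07:49.
From 07:49 to 09:27 is 1 h 38 min.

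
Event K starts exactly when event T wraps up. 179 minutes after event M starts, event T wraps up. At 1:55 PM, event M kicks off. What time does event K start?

Event T ends at 1:55 PM + 179 min = 4:54 PM.
So event K starts at 4:54 PM.

4:54 PM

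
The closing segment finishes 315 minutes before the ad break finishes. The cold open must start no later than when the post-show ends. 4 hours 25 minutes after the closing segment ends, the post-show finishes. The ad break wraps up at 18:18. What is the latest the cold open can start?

The closing segment ends at 18:18 − 315 min = 13:03.
The post-show ends at 13:03 + 265 min = 17:28.
The cold open is bounded by the post-show, so the latest it can start is 17:28.

17:28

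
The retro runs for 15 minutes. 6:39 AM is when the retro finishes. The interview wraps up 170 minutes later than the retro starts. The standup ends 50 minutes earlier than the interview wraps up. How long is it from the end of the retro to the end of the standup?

1 hour 45 minutes

The retro starts at 6:39 AM − 15 min = 6:24 AM.
The interview ends at 6:24 AM + 170 min = 9:14 AM.
The standup ends at 9:14 AM − 50 min = 8:24 AM.
From 6:39 AM to 8:24 AM is 1 hour 45 minutes.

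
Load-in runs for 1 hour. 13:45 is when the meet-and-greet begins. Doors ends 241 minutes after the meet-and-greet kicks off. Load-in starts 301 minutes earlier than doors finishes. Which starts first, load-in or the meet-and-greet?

load-in

Doors ends at 13:45 + 241 min = 17:46.
Load-in starts at 17:46 − 301 min = 12:45.
Load-in starts at 12:45 and the meet-and-greet starts at 13:45, so load-in is first.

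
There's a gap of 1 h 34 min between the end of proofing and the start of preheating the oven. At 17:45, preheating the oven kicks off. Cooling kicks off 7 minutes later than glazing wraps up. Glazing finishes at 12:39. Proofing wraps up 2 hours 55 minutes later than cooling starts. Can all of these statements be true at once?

No

Cooling starts at 12:39 + 7 min = 12:46.
Proofing ends at 12:46 + 175 min = 15:41.
Preheating the oven starts at 15:41 + 94 min = 17:15.
But preheating the oven is also said to start at 17:45 — a 30-minute conflict.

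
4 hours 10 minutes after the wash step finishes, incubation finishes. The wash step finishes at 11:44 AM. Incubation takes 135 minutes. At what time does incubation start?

1:39 PM

Incubation ends at 11:44 AM + 250 min = 3:54 PM.
Incubation starts at 3:54 PM − 135 min = 1:39 PM.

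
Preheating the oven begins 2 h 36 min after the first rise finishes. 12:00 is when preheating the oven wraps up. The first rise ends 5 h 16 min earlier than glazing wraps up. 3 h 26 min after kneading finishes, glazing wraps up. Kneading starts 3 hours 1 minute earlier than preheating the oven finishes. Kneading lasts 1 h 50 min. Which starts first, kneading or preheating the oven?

Kneading starts at 12:00 − 181 min = 08:59.
Kneading ends at 08:59 + 110 min = 10:49.
Glazing ends at 10:49 + 206 min = 14:15.
The first rise ends at 14:15 − 316 min = 08:59.
Preheating the oven starts at 08:59 + 156 min = 11:35.
Kneading starts at 08:59 and preheating the oven starts at 11:35, so kneading is first.

kneading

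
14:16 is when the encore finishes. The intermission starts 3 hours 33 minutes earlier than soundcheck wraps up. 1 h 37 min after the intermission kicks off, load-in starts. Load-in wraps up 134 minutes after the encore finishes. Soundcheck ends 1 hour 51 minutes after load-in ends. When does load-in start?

16:25

Load-in ends at 14:16 + 134 min = 16:30.
Soundcheck ends at 16:30 + 111 min = 18:21.
The intermission starts at 18:21 − 213 min = 14:48.
Load-in starts at 14:48 + 97 min = 16:25.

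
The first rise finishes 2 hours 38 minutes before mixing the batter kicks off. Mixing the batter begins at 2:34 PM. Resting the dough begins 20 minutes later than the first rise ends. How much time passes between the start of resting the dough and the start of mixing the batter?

2 h 18 min

The first rise ends at 2:34 PM − 158 min = 11:56 AM.
Resting the dough starts at 11:56 AM + 20 min = 12:16 PM.
From 12:16 PM to 2:34 PM is 2 h 18 min.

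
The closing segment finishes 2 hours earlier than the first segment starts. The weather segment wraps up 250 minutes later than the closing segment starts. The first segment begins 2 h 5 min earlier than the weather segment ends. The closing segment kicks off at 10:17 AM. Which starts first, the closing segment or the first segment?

the closing segment

The weather segment ends at 10:17 AM + 250 min = 2:27 PM.
The first segment starts at 2:27 PM − 125 min = 12:22 PM.
The closing segment starts at 10:17 AM and the first segment starts at 12:22 PM, so the closing segment is first.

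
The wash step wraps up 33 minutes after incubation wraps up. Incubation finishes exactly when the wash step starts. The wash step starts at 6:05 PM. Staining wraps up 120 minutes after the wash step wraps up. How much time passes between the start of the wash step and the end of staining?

2 h 33 min

Incubation ends at 6:05 PM.
The wash step ends at 6:05 PM + 33 min = 6:38 PM.
Staining ends at 6:38 PM + 120 min = 8:38 PM.
From 6:05 PM to 8:38 PM is 2 h 33 min.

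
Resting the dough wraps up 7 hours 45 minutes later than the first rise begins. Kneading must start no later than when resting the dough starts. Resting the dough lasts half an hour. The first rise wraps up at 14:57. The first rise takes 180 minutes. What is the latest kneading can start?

19:12

The first rise starts at 14:57 − 180 min = 11:57.
Resting the dough ends at 11:57 + 465 min = 19:42.
Resting the dough starts at 19:42 − 30 min = 19:12.
Kneading is bounded by resting the dough, so the latest it can start is 19:12.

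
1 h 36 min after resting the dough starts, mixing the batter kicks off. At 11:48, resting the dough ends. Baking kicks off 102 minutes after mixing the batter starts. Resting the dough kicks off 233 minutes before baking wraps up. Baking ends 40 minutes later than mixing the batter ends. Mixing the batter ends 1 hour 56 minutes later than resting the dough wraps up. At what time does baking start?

13:49

Mixing the batter ends at 11:48 + 116 min = 13:44.
Baking ends at 13:44 + 40 min = 14:24.
Resting the dough starts at 14:24 − 233 min = 10:31.
Mixing the batter starts at 10:31 + 96 min = 12:07.
Baking starts at 12:07 + 102 min = 13:49.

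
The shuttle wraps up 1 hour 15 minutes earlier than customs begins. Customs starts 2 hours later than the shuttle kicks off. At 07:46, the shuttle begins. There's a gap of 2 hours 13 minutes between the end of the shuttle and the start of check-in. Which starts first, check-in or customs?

customs

Customs starts at 07:46 + 120 min = 09:46.
The shuttle ends at 09:46 − 75 min = 08:31.
Check-in starts at 08:31 + 133 min = 10:44.
Check-in starts at 10:44 and customs starts at 09:46, so customs is first.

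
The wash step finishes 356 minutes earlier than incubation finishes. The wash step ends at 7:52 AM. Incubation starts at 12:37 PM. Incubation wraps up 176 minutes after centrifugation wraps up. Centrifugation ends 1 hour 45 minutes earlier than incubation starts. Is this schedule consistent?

Yes

Centrifugation ends at 12:37 PM − 105 min = 10:52 AM.
Incubation ends at 10:52 AM + 176 min = 1:48 PM.
The wash step ends at 1:48 PM − 356 min = 7:52 AM.
That matches the stated 7:52 AM, so the schedule is consistent.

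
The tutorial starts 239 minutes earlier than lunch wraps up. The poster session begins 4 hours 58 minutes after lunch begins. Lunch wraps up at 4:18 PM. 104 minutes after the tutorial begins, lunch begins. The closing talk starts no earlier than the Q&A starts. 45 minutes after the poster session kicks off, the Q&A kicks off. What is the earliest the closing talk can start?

The tutorial starts at 4:18 PM − 239 min = 12:19 PM.
Lunch starts at 12:19 PM + 104 min = 2:03 PM.
The poster session starts at 2:03 PM + 298 min = 7:01 PM.
The Q&A starts at 7:01 PM + 45 min = 7:46 PM.
The closing talk is bounded by the Q&A, so the earliest it can start is 7:46 PM.

7:46 PM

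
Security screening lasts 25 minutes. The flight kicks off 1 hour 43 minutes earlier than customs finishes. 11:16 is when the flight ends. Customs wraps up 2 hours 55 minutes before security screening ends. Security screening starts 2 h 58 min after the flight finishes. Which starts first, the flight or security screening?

the flight

Security screening starts at 11:16 + 178 min = 14:14.
Security screening ends at 14:14 + 25 min = 14:39.
Customs ends at 14:39 − 175 min = 11:44.
The flight starts at 11:44 − 103 min = 10:01.
The flight starts at 10:01 and security screening starts at 14:14, so the flight is first.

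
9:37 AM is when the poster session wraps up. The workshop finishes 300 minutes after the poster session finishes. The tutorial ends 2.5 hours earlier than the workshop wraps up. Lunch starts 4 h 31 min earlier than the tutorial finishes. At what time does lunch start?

7:36 AM

The workshop ends at 9:37 AM + 300 min = 2:37 PM.
The tutorial ends at 2:37 PM − 150 min = 12:07 PM.
Lunch starts at 12:07 PM − 271 min = 7:36 AM.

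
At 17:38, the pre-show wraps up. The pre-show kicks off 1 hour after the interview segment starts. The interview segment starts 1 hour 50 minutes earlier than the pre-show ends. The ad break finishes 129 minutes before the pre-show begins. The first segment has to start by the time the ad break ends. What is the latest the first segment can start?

14:39

The interview segment starts at 17:38 − 110 min = 15:48.
The pre-show starts at 15:48 + 60 min = 16:48.
The ad break ends at 16:48 − 129 min = 14:39.
The first segment is bounded by the ad break, so the latest it can start is 14:39.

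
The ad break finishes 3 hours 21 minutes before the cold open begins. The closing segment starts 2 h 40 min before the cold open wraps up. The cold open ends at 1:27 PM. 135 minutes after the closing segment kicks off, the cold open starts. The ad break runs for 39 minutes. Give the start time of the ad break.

The closing segment starts at 1:27 PM − 160 min = 10:47 AM.
The cold open starts at 10:47 AM + 135 min = 1:02 PM.
The ad break ends at 1:02 PM − 201 min = 9:41 AM.
The ad break starts at 9:41 AM − 39 min = 9:02 AM.

9:02 AM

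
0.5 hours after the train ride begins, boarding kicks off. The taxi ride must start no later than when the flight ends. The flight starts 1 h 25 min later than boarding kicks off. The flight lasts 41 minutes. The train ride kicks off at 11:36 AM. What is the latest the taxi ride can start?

Boarding starts at 11:36 AM + 30 min = 12:06 PM.
The flight starts at 12:06 PM + 85 min = 1:31 PM.
The flight ends at 1:31 PM + 41 min = 2:12 PM.
The taxi ride is bounded by the flight, so the latest it can start is 2:12 PM.

2:12 PM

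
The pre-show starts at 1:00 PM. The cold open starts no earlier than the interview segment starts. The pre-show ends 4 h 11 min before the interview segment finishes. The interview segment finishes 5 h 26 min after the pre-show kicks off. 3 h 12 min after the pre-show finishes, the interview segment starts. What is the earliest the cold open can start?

5:27 PM

The interview segment ends at 1:00 PM + 326 min = 6:26 PM.
The pre-show ends at 6:26 PM − 251 min = 2:15 PM.
The interview segment starts at 2:15 PM + 192 min = 5:27 PM.
The cold open is bounded by the interview segment, so the earliest it can start is 5:27 PM.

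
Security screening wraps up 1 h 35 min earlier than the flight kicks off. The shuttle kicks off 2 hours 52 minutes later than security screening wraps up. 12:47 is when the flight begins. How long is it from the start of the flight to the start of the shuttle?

1 hour 17 minutes

Security screening ends at 12:47 − 95 min = 11:12.
The shuttle starts at 11:12 + 172 min = 14:04.
From 12:47 to 14:04 is 1 hour 17 minutes.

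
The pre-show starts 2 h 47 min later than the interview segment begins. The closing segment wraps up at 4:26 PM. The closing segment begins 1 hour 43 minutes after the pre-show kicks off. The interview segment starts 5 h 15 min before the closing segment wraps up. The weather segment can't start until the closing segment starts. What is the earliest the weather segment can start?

3:41 PM

The interview segment starts at 4:26 PM − 315 min = 11:11 AM.
The pre-show starts at 11:11 AM + 167 min = 1:58 PM.
The closing segment starts at 1:58 PM + 103 min = 3:41 PM.
The weather segment is bounded by the closing segment, so the earliest it can start is 3:41 PM.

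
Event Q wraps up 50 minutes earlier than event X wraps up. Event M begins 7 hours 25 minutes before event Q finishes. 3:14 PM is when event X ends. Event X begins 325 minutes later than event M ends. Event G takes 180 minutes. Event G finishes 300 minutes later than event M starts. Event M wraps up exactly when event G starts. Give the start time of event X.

Event Q ends at 3:14 PM − 50 min = 2:24 PM.
Event M starts at 2:24 PM − 445 min = 6:59 AM.
Event G ends at 6:59 AM + 300 min = 11:59 AM.
Event G starts at 11:59 AM − 180 min = 8:59 AM.
So event M ends at 8:59 AM.
Event X starts at 8:59 AM + 325 min = 2:24 PM.

2:24 PM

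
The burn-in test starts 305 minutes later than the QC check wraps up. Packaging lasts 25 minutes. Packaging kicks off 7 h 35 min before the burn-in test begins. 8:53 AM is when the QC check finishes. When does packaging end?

The burn-in test starts at 8:53 AM + 305 min = 1:58 PM.
Packaging starts at 1:58 PM − 455 min = 6:23 AM.
Packaging ends at 6:23 AM + 25 min = 6:48 AM.

6:48 AM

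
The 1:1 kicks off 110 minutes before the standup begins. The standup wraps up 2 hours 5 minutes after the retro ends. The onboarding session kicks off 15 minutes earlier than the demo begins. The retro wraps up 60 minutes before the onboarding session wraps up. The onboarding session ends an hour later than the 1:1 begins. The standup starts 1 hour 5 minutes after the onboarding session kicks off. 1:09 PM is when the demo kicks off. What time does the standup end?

The onboarding session starts at 1:09 PM − 15 min = 12:54 PM.
The standup starts at 12:54 PM + 65 min = 1:59 PM.
The 1:1 starts at 1:59 PM − 110 min = 12:09 PM.
The onboarding session ends at 12:09 PM + 60 min = 1:09 PM.
The retro ends at 1:09 PM − 60 min = 12:09 PM.
The standup ends at 12:09 PM + 125 min = 2:14 PM.

2:14 PM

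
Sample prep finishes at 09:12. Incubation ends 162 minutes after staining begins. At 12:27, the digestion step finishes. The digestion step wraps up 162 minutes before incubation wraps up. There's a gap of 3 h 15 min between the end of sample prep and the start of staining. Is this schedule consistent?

Staining starts at 09:12 + 195 min = 12:27.
Incubation ends at 12:27 + 162 min = 15:09.
The digestion step ends at 15:09 − 162 min = 12:27.
That matches the stated 12:27, so the schedule is consistent.

Yes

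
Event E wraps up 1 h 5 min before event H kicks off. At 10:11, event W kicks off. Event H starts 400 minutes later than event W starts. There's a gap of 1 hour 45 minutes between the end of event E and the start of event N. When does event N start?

Event H starts at 10:11 + 400 min = 16:51.
Event E ends at 16:51 − 65 min = 15:46.
Event N starts at 15:46 + 105 min = 17:31.

17:31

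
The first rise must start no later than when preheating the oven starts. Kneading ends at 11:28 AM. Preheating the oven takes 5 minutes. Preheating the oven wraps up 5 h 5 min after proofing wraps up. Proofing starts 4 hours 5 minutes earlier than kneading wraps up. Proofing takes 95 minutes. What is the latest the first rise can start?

1:58 PM

Proofing starts at 11:28 AM − 245 min = 7:23 AM.
Proofing ends at 7:23 AM + 95 min = 8:58 AM.
Preheating the oven ends at 8:58 AM + 305 min = 2:03 PM.
Preheating the oven starts at 2:03 PM − 5 min = 1:58 PM.
The first rise is bounded by preheating the oven, so the latest it can start is 1:58 PM.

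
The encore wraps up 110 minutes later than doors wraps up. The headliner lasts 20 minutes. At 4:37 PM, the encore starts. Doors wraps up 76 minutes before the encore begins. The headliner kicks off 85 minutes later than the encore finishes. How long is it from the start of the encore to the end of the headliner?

2 h 19 min

Doors ends at 4:37 PM − 76 min = 3:21 PM.
The encore ends at 3:21 PM + 110 min = 5:11 PM.
The headliner starts at 5:11 PM + 85 min = 6:36 PM.
The headliner ends at 6:36 PM + 20 min = 6:56 PM.
From 4:37 PM to 6:56 PM is 2 h 19 min.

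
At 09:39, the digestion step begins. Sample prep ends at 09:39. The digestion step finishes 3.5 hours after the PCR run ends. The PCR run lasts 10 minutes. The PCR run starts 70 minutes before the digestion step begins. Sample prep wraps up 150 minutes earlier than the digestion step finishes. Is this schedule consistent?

Yes

The PCR run starts at 09:39 − 70 min = 08:29.
The PCR run ends at 08:29 + 10 min = 08:39.
The digestion step ends at 08:39 + 210 min = 12:09.
Sample prep ends at 12:09 − 150 min = 09:39.
That matches the stated 09:39, so the schedule is consistent.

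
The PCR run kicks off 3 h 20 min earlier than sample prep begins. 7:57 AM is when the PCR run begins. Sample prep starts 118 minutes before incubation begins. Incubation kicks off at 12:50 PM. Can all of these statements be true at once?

Sample prep starts at 12:50 PM − 118 min = 10:52 AM.
The PCR run starts at 10:52 AM − 200 min = 7:32 AM.
But the PCR run is also said to start at 7:57 AM — a 25-minute conflict.

No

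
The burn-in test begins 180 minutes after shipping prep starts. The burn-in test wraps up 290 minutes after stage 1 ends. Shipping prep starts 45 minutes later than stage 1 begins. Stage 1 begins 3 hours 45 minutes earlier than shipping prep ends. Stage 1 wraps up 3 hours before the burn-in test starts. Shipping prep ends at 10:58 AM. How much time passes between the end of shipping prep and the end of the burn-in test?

Stage 1 starts at 10:58 AM − 225 min = 7:13 AM.
Shipping prep starts at 7:13 AM + 45 min = 7:58 AM.
The burn-in test starts at 7:58 AM + 180 min = 10:58 AM.
Stage 1 ends at 10:58 AM − 180 min = 7:58 AM.
The burn-in test ends at 7:58 AM + 290 min = 12:48 PM.
From 10:58 AM to 12:48 PM is 1 hour 50 minutes.

1 hour 50 minutes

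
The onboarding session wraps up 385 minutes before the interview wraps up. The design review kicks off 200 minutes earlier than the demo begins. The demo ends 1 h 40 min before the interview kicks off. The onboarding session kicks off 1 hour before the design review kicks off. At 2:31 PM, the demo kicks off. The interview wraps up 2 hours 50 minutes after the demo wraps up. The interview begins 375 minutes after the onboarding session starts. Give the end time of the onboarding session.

11:11 AM

The design review starts at 2:31 PM − 200 min = 11:11 AM.
The onboarding session starts at 11:11 AM − 60 min = 10:11 AM.
The interview starts at 10:11 AM + 375 min = 4:26 PM.
The demo ends at 4:26 PM − 100 min = 2:46 PM.
The interview ends at 2:46 PM + 170 min = 5:36 PM.
The onboarding session ends at 5:36 PM − 385 min = 11:11 AM.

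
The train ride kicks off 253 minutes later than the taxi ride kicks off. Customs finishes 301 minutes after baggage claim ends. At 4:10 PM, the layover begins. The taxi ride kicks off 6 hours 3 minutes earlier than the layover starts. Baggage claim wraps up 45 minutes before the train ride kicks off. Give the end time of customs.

The taxi ride starts at 4:10 PM − 363 min = 10:07 AM.
The train ride starts at 10:07 AM + 253 min = 2:20 PM.
Baggage claim ends at 2:20 PM − 45 min = 1:35 PM.
Customs ends at 1:35 PM + 301 min = 6:36 PM.

6:36 PM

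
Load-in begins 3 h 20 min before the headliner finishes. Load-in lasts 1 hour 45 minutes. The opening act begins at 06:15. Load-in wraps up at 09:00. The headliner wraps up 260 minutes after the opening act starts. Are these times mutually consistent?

Yes

The headliner ends at 06:15 + 260 min = 10:35.
Load-in starts at 10:35 − 200 min = 07:15.
Load-in ends at 07:15 + 105 min = 09:00.
That matches the stated 09:00, so the schedule is consistent.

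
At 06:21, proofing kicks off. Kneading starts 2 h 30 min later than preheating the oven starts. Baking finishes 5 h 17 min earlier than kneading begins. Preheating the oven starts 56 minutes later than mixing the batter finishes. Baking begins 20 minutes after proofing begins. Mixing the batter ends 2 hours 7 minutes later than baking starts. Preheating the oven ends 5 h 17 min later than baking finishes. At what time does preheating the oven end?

Baking starts at 06:21 + 20 min = 06:41.
Mixing the batter ends at 06:41 + 127 min = 08:48.
Preheating the oven starts at 08:48 + 56 min = 09:44.
Kneading starts at 09:44 + 150 min = 12:14.
Baking ends at 12:14 − 317 min = 06:57.
Preheating the oven ends at 06:57 + 317 min = 12:14.

12:14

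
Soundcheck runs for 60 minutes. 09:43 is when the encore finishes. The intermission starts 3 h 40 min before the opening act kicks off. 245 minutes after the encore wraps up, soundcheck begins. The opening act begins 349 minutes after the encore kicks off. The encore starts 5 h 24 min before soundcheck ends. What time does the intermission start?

11:33

Soundcheck starts at 09:43 + 245 min = 13:48.
Soundcheck ends at 13:48 + 60 min = 14:48.
The encore starts at 14:48 − 324 min = 09:24.
The opening act starts at 09:24 + 349 min = 15:13.
The intermission starts at 15:13 − 220 min = 11:33.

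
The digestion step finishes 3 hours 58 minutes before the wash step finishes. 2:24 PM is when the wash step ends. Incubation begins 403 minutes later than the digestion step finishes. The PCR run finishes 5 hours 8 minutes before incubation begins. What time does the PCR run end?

The digestion step ends at 2:24 PM − 238 min = 10:26 AM.
Incubation starts at 10:26 AM + 403 min = 5:09 PM.
The PCR run ends at 5:09 PM − 308 min = 12:01 PM.

12:01 PM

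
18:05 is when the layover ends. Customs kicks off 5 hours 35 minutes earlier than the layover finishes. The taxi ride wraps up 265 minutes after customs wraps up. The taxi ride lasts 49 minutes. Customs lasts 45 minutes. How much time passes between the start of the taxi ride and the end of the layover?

74 minutes

Customs starts at 18:05 − 335 min = 12:30.
Customs ends at 12:30 + 45 min = 13:15.
The taxi ride ends at 13:15 + 265 min = 17:40.
The taxi ride starts at 17:40 − 49 min = 16:51.
From 16:51 to 18:05 is 74 minutes.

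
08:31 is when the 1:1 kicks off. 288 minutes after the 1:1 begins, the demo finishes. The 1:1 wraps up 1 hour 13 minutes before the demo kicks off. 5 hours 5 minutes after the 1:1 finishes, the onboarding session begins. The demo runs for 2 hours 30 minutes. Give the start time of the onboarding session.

The demo ends at 08:31 + 288 min = 13:19.
The demo starts at 13:19 − 150 min = 10:49.
The 1:1 ends at 10:49 − 73 min = 09:36.
The onboarding session starts at 09:36 + 305 min = 14:41.

14:41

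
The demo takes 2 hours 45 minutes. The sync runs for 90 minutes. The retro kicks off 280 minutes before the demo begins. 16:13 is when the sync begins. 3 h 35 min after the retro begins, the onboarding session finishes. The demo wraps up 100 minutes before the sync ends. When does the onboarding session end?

The sync ends at 16:13 + 90 min = 17:43.
The demo ends at 17:43 − 100 min = 16:03.
The demo starts at 16:03 − 165 min = 13:18.
The retro starts at 13:18 − 280 min = 08:38.
The onboarding session ends at 08:38 + 215 min = 12:13.

12:13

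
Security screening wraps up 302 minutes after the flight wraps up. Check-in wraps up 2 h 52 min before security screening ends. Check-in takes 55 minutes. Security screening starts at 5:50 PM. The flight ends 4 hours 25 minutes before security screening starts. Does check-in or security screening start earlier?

check-in

The flight ends at 5:50 PM − 265 min = 1:25 PM.
Security screening ends at 1:25 PM + 302 min = 6:27 PM.
Check-in ends at 6:27 PM − 172 min = 3:35 PM.
Check-in starts at 3:35 PM − 55 min = 2:40 PM.
Check-in starts at 2:40 PM and security screening starts at 5:50 PM, so check-in is first.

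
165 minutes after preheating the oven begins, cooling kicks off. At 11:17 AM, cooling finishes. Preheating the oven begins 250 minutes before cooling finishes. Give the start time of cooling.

Preheating the oven starts at 11:17 AM − 250 min = 7:07 AM.
Cooling starts at 7:07 AM + 165 min = 9:52 AM.

9:52 AM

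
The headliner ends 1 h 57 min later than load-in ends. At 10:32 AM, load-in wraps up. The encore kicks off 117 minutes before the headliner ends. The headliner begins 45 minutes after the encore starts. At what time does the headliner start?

11:17 AM

The headliner ends at 10:32 AM + 117 min = 12:29 PM.
The encore starts at 12:29 PM − 117 min = 10:32 AM.
The headliner starts at 10:32 AM + 45 min = 11:17 AM.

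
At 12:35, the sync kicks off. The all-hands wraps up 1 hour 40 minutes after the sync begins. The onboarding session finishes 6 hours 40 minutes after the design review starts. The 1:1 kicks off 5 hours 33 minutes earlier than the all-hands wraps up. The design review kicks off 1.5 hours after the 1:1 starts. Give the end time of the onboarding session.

16:52

The all-hands ends at 12:35 + 100 min = 14:15.
The 1:1 starts at 14:15 − 333 min = 08:42.
The design review starts at 08:42 + 90 min = 10:12.
The onboarding session ends at 10:12 + 400 min = 16:52.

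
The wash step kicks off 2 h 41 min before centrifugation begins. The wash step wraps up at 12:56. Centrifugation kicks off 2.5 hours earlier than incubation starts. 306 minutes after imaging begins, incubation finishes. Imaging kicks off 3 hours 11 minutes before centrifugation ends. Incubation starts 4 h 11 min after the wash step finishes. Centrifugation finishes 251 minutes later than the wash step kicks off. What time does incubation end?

18:02

Incubation starts at 12:56 + 251 min = 17:07.
Centrifugation starts at 17:07 − 150 min = 14:37.
The wash step starts at 14:37 − 161 min = 11:56.
Centrifugation ends at 11:56 + 251 min = 16:07.
Imaging starts at 16:07 − 191 min = 12:56.
Incubation ends at 12:56 + 306 min = 18:02.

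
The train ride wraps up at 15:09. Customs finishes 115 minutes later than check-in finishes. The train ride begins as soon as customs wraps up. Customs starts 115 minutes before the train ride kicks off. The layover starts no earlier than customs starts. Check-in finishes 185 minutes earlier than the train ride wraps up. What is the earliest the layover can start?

Check-in ends at 15:09 − 185 min = 12:04.
Customs ends at 12:04 + 115 min = 13:59.
So the train ride starts at 13:59.
Customs starts at 13:59 − 115 min = 12:04.
The layover is bounded by customs, so the earliest it can start is 12:04.

12:04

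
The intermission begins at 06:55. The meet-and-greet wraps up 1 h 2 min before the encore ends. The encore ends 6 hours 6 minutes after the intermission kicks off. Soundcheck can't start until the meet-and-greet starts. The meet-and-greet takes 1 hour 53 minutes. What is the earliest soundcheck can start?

The encore ends at 06:55 + 366 min = 13:01.
The meet-and-greet ends at 13:01 − 62 min = 11:59.
The meet-and-greet starts at 11:59 − 113 min = 10:06.
Soundcheck is bounded by the meet-and-greet, so the earliest it can start is 10:06.

10:06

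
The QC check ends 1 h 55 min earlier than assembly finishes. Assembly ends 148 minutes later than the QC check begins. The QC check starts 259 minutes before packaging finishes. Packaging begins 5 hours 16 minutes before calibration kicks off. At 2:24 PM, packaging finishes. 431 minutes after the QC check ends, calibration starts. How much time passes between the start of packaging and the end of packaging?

111 minutes

The QC check starts at 2:24 PM − 259 min = 10:05 AM.
Assembly ends at 10:05 AM + 148 min = 12:33 PM.
The QC check ends at 12:33 PM − 115 min = 10:38 AM.
Calibration starts at 10:38 AM + 431 min = 5:49 PM.
Packaging starts at 5:49 PM − 316 min = 12:33 PM.
From 12:33 PM to 2:24 PM is 111 minutes.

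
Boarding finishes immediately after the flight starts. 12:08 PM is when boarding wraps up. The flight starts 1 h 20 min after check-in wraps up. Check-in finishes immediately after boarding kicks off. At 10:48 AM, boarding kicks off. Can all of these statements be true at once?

Yes

Check-in ends at 10:48 AM.
The flight starts at 10:48 AM + 80 min = 12:08 PM.
So boarding ends at 12:08 PM.
That matches the stated 12:08 PM, so the schedule is consistent.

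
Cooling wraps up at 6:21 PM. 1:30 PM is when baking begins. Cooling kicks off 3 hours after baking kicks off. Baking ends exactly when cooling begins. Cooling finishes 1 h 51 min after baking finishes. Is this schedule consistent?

Yes

Cooling starts at 1:30 PM + 180 min = 4:30 PM.
So baking ends at 4:30 PM.
Cooling ends at 4:30 PM + 111 min = 6:21 PM.
That matches the stated 6:21 PM, so the schedule is consistent.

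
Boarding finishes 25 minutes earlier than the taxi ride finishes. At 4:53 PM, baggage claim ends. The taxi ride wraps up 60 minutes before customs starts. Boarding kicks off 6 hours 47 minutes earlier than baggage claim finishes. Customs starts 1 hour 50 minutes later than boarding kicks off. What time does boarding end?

Boarding starts at 4:53 PM − 407 min = 10:06 AM.
Customs starts at 10:06 AM + 110 min = 11:56 AM.
The taxi ride ends at 11:56 AM − 60 min = 10:56 AM.
Boarding ends at 10:56 AM − 25 min = 10:31 AM.

10:31 AM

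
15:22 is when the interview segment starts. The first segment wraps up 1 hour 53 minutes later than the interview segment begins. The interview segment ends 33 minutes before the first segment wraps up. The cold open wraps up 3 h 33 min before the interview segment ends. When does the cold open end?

The first segment ends at 15:22 + 113 min = 17:15.
The interview segment ends at 17:15 − 33 min = 16:42.
The cold open ends at 16:42 − 213 min = 13:09.

13:09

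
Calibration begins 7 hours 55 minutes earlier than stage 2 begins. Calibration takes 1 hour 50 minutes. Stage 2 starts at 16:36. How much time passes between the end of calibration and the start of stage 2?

Calibration starts at 16:36 − 475 min = 08:41.
Calibration ends at 08:41 + 110 min = 10:31.
From 10:31 to 16:36 is 6 hours 5 minutes.

6 hours 5 minutes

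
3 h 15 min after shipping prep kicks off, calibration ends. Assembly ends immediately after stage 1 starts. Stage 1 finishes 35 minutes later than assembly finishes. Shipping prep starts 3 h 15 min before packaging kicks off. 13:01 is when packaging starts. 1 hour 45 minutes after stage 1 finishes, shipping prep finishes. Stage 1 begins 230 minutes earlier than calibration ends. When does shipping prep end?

11:31

Shipping prep starts at 13:01 − 195 min = 09:46.
Calibration ends at 09:46 + 195 min = 13:01.
Stage 1 starts at 13:01 − 230 min = 09:11.
So assembly ends at 09:11.
Stage 1 ends at 09:11 + 35 min = 09:46.
Shipping prep ends at 09:46 + 105 min = 11:31.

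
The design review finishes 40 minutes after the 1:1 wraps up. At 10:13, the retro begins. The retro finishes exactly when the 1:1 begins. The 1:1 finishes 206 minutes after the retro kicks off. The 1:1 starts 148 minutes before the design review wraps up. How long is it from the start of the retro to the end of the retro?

The 1:1 ends at 10:13 + 206 min = 13:39.
The design review ends at 13:39 + 40 min = 14:19.
The 1:1 starts at 14:19 − 148 min = 11:51.
So the retro ends at 11:51.
From 10:13 to 11:51 is 98 minutes.

98 minutes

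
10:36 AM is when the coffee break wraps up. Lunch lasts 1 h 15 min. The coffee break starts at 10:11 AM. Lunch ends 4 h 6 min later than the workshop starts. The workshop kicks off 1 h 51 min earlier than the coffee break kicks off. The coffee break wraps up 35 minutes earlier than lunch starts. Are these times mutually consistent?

Yes

The workshop starts at 10:11 AM − 111 min = 8:20 AM.
Lunch ends at 8:20 AM + 246 min = 12:26 PM.
Lunch starts at 12:26 PM − 75 min = 11:11 AM.
The coffee break ends at 11:11 AM − 35 min = 10:36 AM.
That matches the stated 10:36 AM, so the schedule is consistent.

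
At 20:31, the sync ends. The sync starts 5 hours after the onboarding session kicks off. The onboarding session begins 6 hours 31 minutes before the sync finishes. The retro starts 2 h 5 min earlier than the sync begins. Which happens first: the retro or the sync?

the retro

The onboarding session starts at 20:31 − 391 min = 14:00.
The sync starts at 14:00 + 300 min = 19:00.
The retro starts at 19:00 − 125 min = 16:55.
The retro starts at 16:55 and the sync starts at 19:00, so the retro is first.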